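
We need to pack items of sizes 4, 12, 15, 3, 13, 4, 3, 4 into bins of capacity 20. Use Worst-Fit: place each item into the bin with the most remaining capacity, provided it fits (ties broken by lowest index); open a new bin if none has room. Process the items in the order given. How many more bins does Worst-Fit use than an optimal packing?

1

Worst-Fit: [4,12,3] [15,3] [13,4] [4] → 4 bins.
Total size 58; any packing needs at least ⌈58/20⌉ = 3 bins.
An optimal packing achieves that bound: [15,4] [13,4,3] [12,4,3] → 3 bins.
Excess: 4 − 3 = 1.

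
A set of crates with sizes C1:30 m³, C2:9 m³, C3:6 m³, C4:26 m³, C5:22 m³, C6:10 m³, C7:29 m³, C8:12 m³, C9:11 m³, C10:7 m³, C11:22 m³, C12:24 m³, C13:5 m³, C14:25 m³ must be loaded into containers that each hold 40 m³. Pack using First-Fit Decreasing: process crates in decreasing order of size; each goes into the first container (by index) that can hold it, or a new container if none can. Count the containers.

Sorted descending: 30, 29, 26, 25, 24, 22, 22, 12, 11, 10, 9, 7, 6, 5.
container 1: place 30 m³, 10 m³ left
container 2: place 29 m³, 11 m³ left
container 3: place 26 m³, 14 m³ left
container 4: place 25 m³, 15 m³ left
container 5: place 24 m³, 16 m³ left
container 6: place 22 m³, 18 m³ left
container 7: place 22 m³, 18 m³ left
container 3: place 12 m³, 2 m³ left
container 2: place 11 m³, 0 m³ left
container 1: place 10 m³, 0 m³ left
container 4: place 9 m³, 6 m³ left
container 5: place 7 m³, 9 m³ left
container 4: place 6 m³, 0 m³ left
container 5: place 5 m³, 4 m³ left
Final containers: [30,10] [29,11] [26,12] [25,9,6] [24,7,5] [22] [22].

7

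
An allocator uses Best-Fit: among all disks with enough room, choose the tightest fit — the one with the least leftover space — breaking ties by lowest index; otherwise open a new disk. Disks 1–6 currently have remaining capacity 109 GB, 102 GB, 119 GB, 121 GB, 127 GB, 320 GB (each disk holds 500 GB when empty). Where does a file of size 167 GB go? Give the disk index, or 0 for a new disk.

Disks with room: disk 6 (320 GB).
Tightest fit is disk 6 with 320 GB free.

6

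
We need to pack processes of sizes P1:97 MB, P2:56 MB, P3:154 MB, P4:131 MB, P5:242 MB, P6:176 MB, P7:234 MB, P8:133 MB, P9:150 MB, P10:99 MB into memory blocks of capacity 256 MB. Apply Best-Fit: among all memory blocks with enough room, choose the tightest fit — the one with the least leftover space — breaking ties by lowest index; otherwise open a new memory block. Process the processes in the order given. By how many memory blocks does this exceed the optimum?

Best-Fit: [97,56] [154,99] [131] [242] [176] [234] [133] [150] → 8 memory blocks.
7 processes exceed 128 MB (half the capacity), and no two of those can share a memory block, so at least 7 memory blocks are needed.
An optimal packing achieves that bound: [242] [234] [176,56] [154,99] [150,97] [133] [131] → 7 memory blocks.
Excess: 8 − 7 = 1.

1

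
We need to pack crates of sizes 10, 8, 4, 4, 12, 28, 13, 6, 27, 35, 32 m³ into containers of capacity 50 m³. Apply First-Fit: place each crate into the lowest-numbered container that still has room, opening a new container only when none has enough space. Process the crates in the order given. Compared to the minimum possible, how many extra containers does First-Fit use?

1

First-Fit: [10,8,4,4,12,6] [28,13] [27] [35] [32] → 5 containers.
Total size 179 m³; any packing needs at least ⌈179/50⌉ = 4 containers.
An optimal packing achieves that bound: [35,13] [32,12,6] [28,10,8,4] [27,4] → 4 containers.
Excess: 5 − 4 = 1.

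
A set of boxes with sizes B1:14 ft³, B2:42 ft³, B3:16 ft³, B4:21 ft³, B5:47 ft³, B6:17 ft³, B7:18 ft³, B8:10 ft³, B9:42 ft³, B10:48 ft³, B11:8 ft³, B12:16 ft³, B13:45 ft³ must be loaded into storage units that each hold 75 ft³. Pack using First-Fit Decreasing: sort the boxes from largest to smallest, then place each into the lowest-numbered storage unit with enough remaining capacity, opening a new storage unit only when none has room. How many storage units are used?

Sorted descending: 48, 47, 45, 42, 42, 21, 18, 17, 16, 16, 14, 10, 8.
Put 48 ft³ in storage unit 1; 27 ft³ remain.
Put 47 ft³ in storage unit 2; 28 ft³ remain.
Put 45 ft³ in storage unit 3; 30 ft³ remain.
Put 42 ft³ in storage unit 4; 33 ft³ remain.
Put 42 ft³ in storage unit 5; 33 ft³ remain.
Put 21 ft³ in storage unit 1; 6 ft³ remain.
Put 18 ft³ in storage unit 2; 10 ft³ remain.
Put 17 ft³ in storage unit 3; 13 ft³ remain.
Put 16 ft³ in storage unit 4; 17 ft³ remain.
Put 16 ft³ in storage unit 4; 1 ft³ remain.
Put 14 ft³ in storage unit 5; 19 ft³ remain.
Put 10 ft³ in storage unit 2; 0 ft³ remain.
Put 8 ft³ in storage unit 3; 5 ft³ remain.
Final storage units: [48,21] [47,18,10] [45,17,8] [42,16,16] [42,14].

5 storage units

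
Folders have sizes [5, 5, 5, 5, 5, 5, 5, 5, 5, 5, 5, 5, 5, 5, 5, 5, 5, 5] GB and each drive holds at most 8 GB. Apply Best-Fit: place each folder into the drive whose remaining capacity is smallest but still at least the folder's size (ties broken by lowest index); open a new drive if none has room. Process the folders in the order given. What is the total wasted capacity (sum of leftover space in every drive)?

5 GB → drive 1 (remaining 3 GB)
5 GB → drive 2 (remaining 3 GB)
5 GB → drive 3 (remaining 3 GB)
5 GB → drive 4 (remaining 3 GB)
5 GB → drive 5 (remaining 3 GB)
5 GB → drive 6 (remaining 3 GB)
5 GB → drive 7 (remaining 3 GB)
5 GB → drive 8 (remaining 3 GB)
5 GB → drive 9 (remaining 3 GB)
5 GB → drive 10 (remaining 3 GB)
5 GB → drive 11 (remaining 3 GB)
5 GB → drive 12 (remaining 3 GB)
5 GB → drive 13 (remaining 3 GB)
5 GB → drive 14 (remaining 3 GB)
5 GB → drive 15 (remaining 3 GB)
5 GB → drive 16 (remaining 3 GB)
5 GB → drive 17 (remaining 3 GB)
5 GB → drive 18 (remaining 3 GB)
18 drives × 8 GB = 144 GB; used 90 GB; unused 54 GB.

54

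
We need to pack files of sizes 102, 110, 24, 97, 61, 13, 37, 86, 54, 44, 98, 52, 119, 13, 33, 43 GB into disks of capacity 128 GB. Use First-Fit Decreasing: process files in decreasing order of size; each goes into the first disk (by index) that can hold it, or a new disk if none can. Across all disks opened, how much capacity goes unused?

166

Sorted descending: 119, 110, 102, 98, 97, 86, 61, 54, 52, 44, 43, 37, 33, 24, 13, 13.
disk 1: place 119 GB, 9 GB left
disk 2: place 110 GB, 18 GB left
disk 3: place 102 GB, 26 GB left
disk 4: place 98 GB, 30 GB left
disk 5: place 97 GB, 31 GB left
disk 6: place 86 GB, 42 GB left
disk 7: place 61 GB, 67 GB left
disk 7: place 54 GB, 13 GB left
disk 8: place 52 GB, 76 GB left
disk 8: place 44 GB, 32 GB left
disk 9: place 43 GB, 85 GB left
disk 6: place 37 GB, 5 GB left
disk 9: place 33 GB, 52 GB left
disk 3: place 24 GB, 2 GB left
disk 2: place 13 GB, 5 GB left
disk 4: place 13 GB, 17 GB left
9 disks × 128 GB = 1152 GB; used 986 GB; unused 166 GB.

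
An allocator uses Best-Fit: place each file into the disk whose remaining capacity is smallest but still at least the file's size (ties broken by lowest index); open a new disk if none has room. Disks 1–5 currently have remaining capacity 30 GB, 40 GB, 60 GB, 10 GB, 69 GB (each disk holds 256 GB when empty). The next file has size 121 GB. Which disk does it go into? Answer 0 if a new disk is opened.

No disk has ≥ 121 GB free, so a new disk is opened.

0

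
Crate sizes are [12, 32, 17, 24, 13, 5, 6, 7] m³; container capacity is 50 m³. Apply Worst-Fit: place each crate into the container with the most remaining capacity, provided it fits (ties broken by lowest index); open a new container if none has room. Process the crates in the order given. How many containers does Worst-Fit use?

3 containers

Put 12 m³ in container 1; 38 m³ remain.
Put 32 m³ in container 1; 6 m³ remain.
Put 17 m³ in container 2; 33 m³ remain.
Put 24 m³ in container 2; 9 m³ remain.
Put 13 m³ in container 3; 37 m³ remain.
Put 5 m³ in container 3; 32 m³ remain.
Put 6 m³ in container 3; 26 m³ remain.
Put 7 m³ in container 3; 19 m³ remain.
Final containers: [12,32] [17,24] [13,5,6,7].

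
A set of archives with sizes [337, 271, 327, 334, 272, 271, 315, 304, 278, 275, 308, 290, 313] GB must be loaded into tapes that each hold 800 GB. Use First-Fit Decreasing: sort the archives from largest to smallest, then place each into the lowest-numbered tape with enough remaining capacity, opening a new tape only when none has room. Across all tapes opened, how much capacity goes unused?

Sorted descending: 337, 334, 327, 315, 313, 308, 304, 290, 278, 275, 272, 271, 271.
Put 337 GB in tape 1; 463 GB remain.
Put 334 GB in tape 1; 129 GB remain.
Put 327 GB in tape 2; 473 GB remain.
Put 315 GB in tape 2; 158 GB remain.
Put 313 GB in tape 3; 487 GB remain.
Put 308 GB in tape 3; 179 GB remain.
Put 304 GB in tape 4; 496 GB remain.
Put 290 GB in tape 4; 206 GB remain.
Put 278 GB in tape 5; 522 GB remain.
Put 275 GB in tape 5; 247 GB remain.
Put 272 GB in tape 6; 528 GB remain.
Put 271 GB in tape 6; 257 GB remain.
Put 271 GB in tape 7; 529 GB remain.
7 tapes × 800 GB = 5600 GB; used 3895 GB; unused 1705 GB.

1705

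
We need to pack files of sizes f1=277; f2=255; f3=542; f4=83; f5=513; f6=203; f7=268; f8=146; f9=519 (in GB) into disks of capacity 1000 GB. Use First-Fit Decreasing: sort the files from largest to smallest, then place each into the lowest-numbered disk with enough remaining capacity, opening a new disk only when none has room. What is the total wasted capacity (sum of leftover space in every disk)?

Sorted descending: 542, 519, 513, 277, 268, 255, 203, 146, 83.
542 GB → disk 1 (remaining 458 GB)
519 GB → disk 2 (remaining 481 GB)
513 GB → disk 3 (remaining 487 GB)
277 GB → disk 1 (remaining 181 GB)
268 GB → disk 2 (remaining 213 GB)
255 GB → disk 3 (remaining 232 GB)
203 GB → disk 2 (remaining 10 GB)
146 GB → disk 1 (remaining 35 GB)
83 GB → disk 3 (remaining 149 GB)
3 disks × 1000 GB = 3000 GB; used 2806 GB; unused 194 GB.

194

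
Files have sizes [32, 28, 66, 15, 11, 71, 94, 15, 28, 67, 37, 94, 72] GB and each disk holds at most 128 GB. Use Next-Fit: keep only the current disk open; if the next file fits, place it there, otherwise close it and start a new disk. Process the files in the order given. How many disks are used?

7 disks

disk 1: place 32 GB, 96 GB left
disk 1: place 28 GB, 68 GB left
disk 1: place 66 GB, 2 GB left
disk 2: place 15 GB, 113 GB left
disk 2: place 11 GB, 102 GB left
disk 2: place 71 GB, 31 GB left
disk 3: place 94 GB, 34 GB left
disk 3: place 15 GB, 19 GB left
disk 4: place 28 GB, 100 GB left
disk 4: place 67 GB, 33 GB left
disk 5: place 37 GB, 91 GB left
disk 6: place 94 GB, 34 GB left
disk 7: place 72 GB, 56 GB left
Final disks: [32,28,66] [15,11,71] [94,15] [28,67] [37] [94] [72].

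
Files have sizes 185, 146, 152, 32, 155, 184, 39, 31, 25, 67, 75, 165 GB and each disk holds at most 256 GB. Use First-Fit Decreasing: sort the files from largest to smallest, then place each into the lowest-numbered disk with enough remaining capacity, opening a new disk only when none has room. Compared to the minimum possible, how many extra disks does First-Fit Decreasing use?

0

First-Fit Decreasing: [185,67] [184,39,32] [165,75] [155,31,25] [152] [146] → 6 disks.
6 files exceed 128 GB (half the capacity), and no two of those can share a disk, so at least 6 disks are needed.
So 6 is already optimal.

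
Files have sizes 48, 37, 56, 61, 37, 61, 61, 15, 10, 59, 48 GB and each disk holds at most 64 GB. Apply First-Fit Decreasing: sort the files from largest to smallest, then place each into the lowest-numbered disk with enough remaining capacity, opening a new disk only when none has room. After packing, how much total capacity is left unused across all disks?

Sorted descending: 61, 61, 61, 59, 56, 48, 48, 37, 37, 15, 10.
61 GB → disk 1 (remaining 3 GB)
61 GB → disk 2 (remaining 3 GB)
61 GB → disk 3 (remaining 3 GB)
59 GB → disk 4 (remaining 5 GB)
56 GB → disk 5 (remaining 8 GB)
48 GB → disk 6 (remaining 16 GB)
48 GB → disk 7 (remaining 16 GB)
37 GB → disk 8 (remaining 27 GB)
37 GB → disk 9 (remaining 27 GB)
15 GB → disk 6 (remaining 1 GB)
10 GB → disk 7 (remaining 6 GB)
9 disks × 64 GB = 576 GB; used 493 GB; unused 83 GB.

83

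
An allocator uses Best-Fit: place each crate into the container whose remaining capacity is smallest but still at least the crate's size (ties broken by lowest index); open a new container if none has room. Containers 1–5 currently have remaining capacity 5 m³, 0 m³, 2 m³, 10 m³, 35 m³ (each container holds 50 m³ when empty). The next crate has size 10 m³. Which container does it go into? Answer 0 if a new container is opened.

4

Containers with room: container 4 (10 m³), container 5 (35 m³).
Tightest fit is container 4 with 10 m³ free.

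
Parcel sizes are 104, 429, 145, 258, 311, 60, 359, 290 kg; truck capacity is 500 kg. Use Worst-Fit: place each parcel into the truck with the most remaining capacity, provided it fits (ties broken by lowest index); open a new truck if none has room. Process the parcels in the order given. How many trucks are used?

Put 104 kg in truck 1; 396 kg remain.
Put 429 kg in truck 2; 71 kg remain.
Put 145 kg in truck 1; 251 kg remain.
Put 258 kg in truck 3; 242 kg remain.
Put 311 kg in truck 4; 189 kg remain.
Put 60 kg in truck 1; 191 kg remain.
Put 359 kg in truck 5; 141 kg remain.
Put 290 kg in truck 6; 210 kg remain.

6 trucks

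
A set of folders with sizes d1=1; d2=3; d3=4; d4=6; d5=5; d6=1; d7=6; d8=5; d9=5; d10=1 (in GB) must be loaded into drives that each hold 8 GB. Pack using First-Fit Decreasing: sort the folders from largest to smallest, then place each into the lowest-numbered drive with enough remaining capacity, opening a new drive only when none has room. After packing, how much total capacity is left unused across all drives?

11

Sorted descending: 6, 6, 5, 5, 5, 4, 3, 1, 1, 1.
6 GB → drive 1 (remaining 2 GB)
6 GB → drive 2 (remaining 2 GB)
5 GB → drive 3 (remaining 3 GB)
5 GB → drive 4 (remaining 3 GB)
5 GB → drive 5 (remaining 3 GB)
4 GB → drive 6 (remaining 4 GB)
3 GB → drive 3 (remaining 0 GB)
1 GB → drive 1 (remaining 1 GB)
1 GB → drive 1 (remaining 0 GB)
1 GB → drive 2 (remaining 1 GB)
6 drives × 8 GB = 48 GB; used 37 GB; unused 11 GB.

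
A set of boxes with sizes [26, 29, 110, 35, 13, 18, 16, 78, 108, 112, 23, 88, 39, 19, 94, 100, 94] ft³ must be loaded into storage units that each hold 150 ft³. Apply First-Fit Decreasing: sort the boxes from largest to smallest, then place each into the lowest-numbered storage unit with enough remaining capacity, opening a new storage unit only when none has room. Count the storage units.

Sorted descending: 112, 110, 108, 100, 94, 94, 88, 78, 39, 35, 29, 26, 23, 19, 18, 16, 13.
112 ft³ → storage unit 1 (remaining 38 ft³)
110 ft³ → storage unit 2 (remaining 40 ft³)
108 ft³ → storage unit 3 (remaining 42 ft³)
100 ft³ → storage unit 4 (remaining 50 ft³)
94 ft³ → storage unit 5 (remaining 56 ft³)
94 ft³ → storage unit 6 (remaining 56 ft³)
88 ft³ → storage unit 7 (remaining 62 ft³)
78 ft³ → storage unit 8 (remaining 72 ft³)
39 ft³ → storage unit 2 (remaining 1 ft³)
35 ft³ → storage unit 1 (remaining 3 ft³)
29 ft³ → storage unit 3 (remaining 13 ft³)
26 ft³ → storage unit 4 (remaining 24 ft³)
23 ft³ → storage unit 4 (remaining 1 ft³)
19 ft³ → storage unit 5 (remaining 37 ft³)
18 ft³ → storage unit 5 (remaining 19 ft³)
16 ft³ → storage unit 5 (remaining 3 ft³)
13 ft³ → storage unit 3 (remaining 0 ft³)

8 storage units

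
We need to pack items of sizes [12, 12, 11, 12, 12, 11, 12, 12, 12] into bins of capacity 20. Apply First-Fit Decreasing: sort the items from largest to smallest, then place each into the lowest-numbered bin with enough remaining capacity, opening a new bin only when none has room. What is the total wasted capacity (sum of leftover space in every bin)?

74

Sorted descending: 12, 12, 12, 12, 12, 12, 12, 11, 11.
Put 12 in bin 1; 8 remain.
Put 12 in bin 2; 8 remain.
Put 12 in bin 3; 8 remain.
Put 12 in bin 4; 8 remain.
Put 12 in bin 5; 8 remain.
Put 12 in bin 6; 8 remain.
Put 12 in bin 7; 8 remain.
Put 11 in bin 8; 9 remain.
Put 11 in bin 9; 9 remain.
9 bins × 20 = 180; used 106; unused 74.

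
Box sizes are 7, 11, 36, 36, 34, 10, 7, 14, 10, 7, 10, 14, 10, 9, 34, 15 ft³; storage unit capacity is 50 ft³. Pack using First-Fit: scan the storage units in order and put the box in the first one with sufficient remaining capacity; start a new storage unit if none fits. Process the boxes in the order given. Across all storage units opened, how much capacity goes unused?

7 ft³ → storage unit 1 (remaining 43 ft³)
11 ft³ → storage unit 1 (remaining 32 ft³)
36 ft³ → storage unit 2 (remaining 14 ft³)
36 ft³ → storage unit 3 (remaining 14 ft³)
34 ft³ → storage unit 4 (remaining 16 ft³)
10 ft³ → storage unit 1 (remaining 22 ft³)
7 ft³ → storage unit 1 (remaining 15 ft³)
14 ft³ → storage unit 1 (remaining 1 ft³)
10 ft³ → storage unit 2 (remaining 4 ft³)
7 ft³ → storage unit 3 (remaining 7 ft³)
10 ft³ → storage unit 4 (remaining 6 ft³)
14 ft³ → storage unit 5 (remaining 36 ft³)
10 ft³ → storage unit 5 (remaining 26 ft³)
9 ft³ → storage unit 5 (remaining 17 ft³)
34 ft³ → storage unit 6 (remaining 16 ft³)
15 ft³ → storage unit 5 (remaining 2 ft³)
6 storage units × 50 ft³ = 300 ft³; used 264 ft³; unused 36 ft³.

36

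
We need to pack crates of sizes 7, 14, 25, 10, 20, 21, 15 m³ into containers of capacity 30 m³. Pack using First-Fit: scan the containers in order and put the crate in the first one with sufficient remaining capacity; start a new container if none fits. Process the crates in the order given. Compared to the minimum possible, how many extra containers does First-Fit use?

1

First-Fit: [7,14] [25] [10,20] [21] [15] → 5 containers.
Total size 112 m³; any packing needs at least ⌈112/30⌉ = 4 containers.
An optimal packing achieves that bound: [25] [21,7] [20,10] [15,14] → 4 containers.
Excess: 5 − 4 = 1.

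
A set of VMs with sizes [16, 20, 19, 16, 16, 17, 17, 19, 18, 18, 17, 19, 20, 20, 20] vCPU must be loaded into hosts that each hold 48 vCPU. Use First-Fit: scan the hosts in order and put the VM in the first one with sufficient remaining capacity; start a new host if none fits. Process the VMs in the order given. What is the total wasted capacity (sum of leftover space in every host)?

112

16 vCPU → host 1 (remaining 32 vCPU)
20 vCPU → host 1 (remaining 12 vCPU)
19 vCPU → host 2 (remaining 29 vCPU)
16 vCPU → host 2 (remaining 13 vCPU)
16 vCPU → host 3 (remaining 32 vCPU)
17 vCPU → host 3 (remaining 15 vCPU)
17 vCPU → host 4 (remaining 31 vCPU)
19 vCPU → host 4 (remaining 12 vCPU)
18 vCPU → host 5 (remaining 30 vCPU)
18 vCPU → host 5 (remaining 12 vCPU)
17 vCPU → host 6 (remaining 31 vCPU)
19 vCPU → host 6 (remaining 12 vCPU)
20 vCPU → host 7 (remaining 28 vCPU)
20 vCPU → host 7 (remaining 8 vCPU)
20 vCPU → host 8 (remaining 28 vCPU)
8 hosts × 48 vCPU = 384 vCPU; used 272 vCPU; unused 112 vCPU.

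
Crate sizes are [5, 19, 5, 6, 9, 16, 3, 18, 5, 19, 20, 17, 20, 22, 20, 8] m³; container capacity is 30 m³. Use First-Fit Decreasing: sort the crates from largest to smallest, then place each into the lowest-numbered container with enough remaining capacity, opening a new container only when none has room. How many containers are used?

9 containers

Sorted descending: 22, 20, 20, 20, 19, 19, 18, 17, 16, 9, 8, 6, 5, 5, 5, 3.
container 1: place 22 m³, 8 m³ left
container 2: place 20 m³, 10 m³ left
container 3: place 20 m³, 10 m³ left
container 4: place 20 m³, 10 m³ left
container 5: place 19 m³, 11 m³ left
container 6: place 19 m³, 11 m³ left
container 7: place 18 m³, 12 m³ left
container 8: place 17 m³, 13 m³ left
container 9: place 16 m³, 14 m³ left
container 2: place 9 m³, 1 m³ left
container 1: place 8 m³, 0 m³ left
container 3: place 6 m³, 4 m³ left
container 4: place 5 m³, 5 m³ left
container 4: place 5 m³, 0 m³ left
container 5: place 5 m³, 6 m³ left
container 3: place 3 m³, 1 m³ left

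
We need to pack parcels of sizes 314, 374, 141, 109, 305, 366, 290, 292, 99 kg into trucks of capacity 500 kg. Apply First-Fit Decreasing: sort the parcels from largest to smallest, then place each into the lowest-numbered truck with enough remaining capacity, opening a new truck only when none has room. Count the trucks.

6

Sorted descending: 374, 366, 314, 305, 292, 290, 141, 109, 99.
truck 1: place 374 kg, 126 kg left
truck 2: place 366 kg, 134 kg left
truck 3: place 314 kg, 186 kg left
truck 4: place 305 kg, 195 kg left
truck 5: place 292 kg, 208 kg left
truck 6: place 290 kg, 210 kg left
truck 3: place 141 kg, 45 kg left
truck 1: place 109 kg, 17 kg left
truck 2: place 99 kg, 35 kg left
Final trucks: [374,109] [366,99] [314,141] [305] [292] [290].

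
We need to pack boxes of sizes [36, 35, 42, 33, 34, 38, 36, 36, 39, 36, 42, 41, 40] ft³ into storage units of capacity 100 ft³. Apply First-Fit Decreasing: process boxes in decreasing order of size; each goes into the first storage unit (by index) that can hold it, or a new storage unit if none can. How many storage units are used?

7

Sorted descending: 42, 42, 41, 40, 39, 38, 36, 36, 36, 36, 35, 34, 33.
Put 42 ft³ in storage unit 1; 58 ft³ remain.
Put 42 ft³ in storage unit 1; 16 ft³ remain.
Put 41 ft³ in storage unit 2; 59 ft³ remain.
Put 40 ft³ in storage unit 2; 19 ft³ remain.
Put 39 ft³ in storage unit 3; 61 ft³ remain.
Put 38 ft³ in storage unit 3; 23 ft³ remain.
Put 36 ft³ in storage unit 4; 64 ft³ remain.
Put 36 ft³ in storage unit 4; 28 ft³ remain.
Put 36 ft³ in storage unit 5; 64 ft³ remain.
Put 36 ft³ in storage unit 5; 28 ft³ remain.
Put 35 ft³ in storage unit 6; 65 ft³ remain.
Put 34 ft³ in storage unit 6; 31 ft³ remain.
Put 33 ft³ in storage unit 7; 67 ft³ remain.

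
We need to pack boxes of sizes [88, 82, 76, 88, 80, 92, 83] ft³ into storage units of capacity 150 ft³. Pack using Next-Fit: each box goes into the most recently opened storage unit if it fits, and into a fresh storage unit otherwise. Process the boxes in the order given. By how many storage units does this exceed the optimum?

Next-Fit: [88] [82] [76] [88] [80] [92] [83] → 7 storage units.
7 boxes exceed 75 ft³ (half the capacity), and no two of those can share a storage unit, so at least 7 storage units are needed.
So 7 is already optimal.

0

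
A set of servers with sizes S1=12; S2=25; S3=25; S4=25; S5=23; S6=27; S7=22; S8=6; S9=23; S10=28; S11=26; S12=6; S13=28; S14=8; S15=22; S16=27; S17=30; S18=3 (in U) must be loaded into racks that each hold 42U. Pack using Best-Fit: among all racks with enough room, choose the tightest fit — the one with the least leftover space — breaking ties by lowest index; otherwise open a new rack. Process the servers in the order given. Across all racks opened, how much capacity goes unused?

180

Put S1 (12U) in rack 1; 30U remain.
Put S2 (25U) in rack 1; 5U remain.
Put S3 (25U) in rack 2; 17U remain.
Put S4 (25U) in rack 3; 17U remain.
Put S5 (23U) in rack 4; 19U remain.
Put S6 (27U) in rack 5; 15U remain.
Put S7 (22U) in rack 6; 20U remain.
Put S8 (6U) in rack 5; 9U remain.
Put S9 (23U) in rack 7; 19U remain.
Put S10 (28U) in rack 8; 14U remain.
Put S11 (26U) in rack 9; 16U remain.
Put S12 (6U) in rack 5; 3U remain.
Put S13 (28U) in rack 10; 14U remain.
Put S14 (8U) in rack 8; 6U remain.
Put S15 (22U) in rack 11; 20U remain.
Put S16 (27U) in rack 12; 15U remain.
Put S17 (30U) in rack 13; 12U remain.
Put S18 (3U) in rack 5; 0U remain.
13 racks × 42U = 546U; used 366U; unused 180U.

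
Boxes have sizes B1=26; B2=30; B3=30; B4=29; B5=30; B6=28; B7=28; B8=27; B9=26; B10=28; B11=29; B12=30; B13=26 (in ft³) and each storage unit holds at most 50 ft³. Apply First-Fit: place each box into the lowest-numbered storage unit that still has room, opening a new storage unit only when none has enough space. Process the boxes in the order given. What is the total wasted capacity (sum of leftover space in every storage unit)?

B1 (26 ft³) → storage unit 1 (remaining 24 ft³)
B2 (30 ft³) → storage unit 2 (remaining 20 ft³)
B3 (30 ft³) → storage unit 3 (remaining 20 ft³)
B4 (29 ft³) → storage unit 4 (remaining 21 ft³)
B5 (30 ft³) → storage unit 5 (remaining 20 ft³)
B6 (28 ft³) → storage unit 6 (remaining 22 ft³)
B7 (28 ft³) → storage unit 7 (remaining 22 ft³)
B8 (27 ft³) → storage unit 8 (remaining 23 ft³)
B9 (26 ft³) → storage unit 9 (remaining 24 ft³)
B10 (28 ft³) → storage unit 10 (remaining 22 ft³)
B11 (29 ft³) → storage unit 11 (remaining 21 ft³)
B12 (30 ft³) → storage unit 12 (remaining 20 ft³)
B13 (26 ft³) → storage unit 13 (remaining 24 ft³)
13 storage units × 50 ft³ = 650 ft³; used 367 ft³; unused 283 ft³.

283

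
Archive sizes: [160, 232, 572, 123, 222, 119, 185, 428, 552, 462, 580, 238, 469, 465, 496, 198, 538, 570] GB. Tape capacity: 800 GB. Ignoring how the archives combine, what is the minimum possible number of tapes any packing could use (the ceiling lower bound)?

Total size = 160 + 232 + 572 + 123 + 222 + 119 + 185 + 428 + 552 + 462 + 580 + 238 + 469 + 465 + 496 + 198 + 538 + 570 = 6609 GB.
⌈6609 / 800⌉ = 9.

9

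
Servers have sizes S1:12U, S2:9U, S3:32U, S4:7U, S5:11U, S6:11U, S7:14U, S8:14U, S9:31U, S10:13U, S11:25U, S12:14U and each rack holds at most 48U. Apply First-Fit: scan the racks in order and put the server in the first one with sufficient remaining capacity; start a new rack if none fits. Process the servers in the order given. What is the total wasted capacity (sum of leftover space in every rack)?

rack 1: place S1 (12U), 36U left
rack 1: place S2 (9U), 27U left
rack 2: place S3 (32U), 16U left
rack 1: place S4 (7U), 20U left
rack 1: place S5 (11U), 9U left
rack 2: place S6 (11U), 5U left
rack 3: place S7 (14U), 34U left
rack 3: place S8 (14U), 20U left
rack 4: place S9 (31U), 17U left
rack 3: place S10 (13U), 7U left
rack 5: place S11 (25U), 23U left
rack 4: place S12 (14U), 3U left
5 racks × 48U = 240U; used 193U; unused 47U.

47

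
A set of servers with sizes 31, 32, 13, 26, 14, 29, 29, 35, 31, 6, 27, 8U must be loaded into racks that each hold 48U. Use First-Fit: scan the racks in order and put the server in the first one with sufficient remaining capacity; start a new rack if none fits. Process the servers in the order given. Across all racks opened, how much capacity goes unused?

103

31U → rack 1 (remaining 17U)
32U → rack 2 (remaining 16U)
13U → rack 1 (remaining 4U)
26U → rack 3 (remaining 22U)
14U → rack 2 (remaining 2U)
29U → rack 4 (remaining 19U)
29U → rack 5 (remaining 19U)
35U → rack 6 (remaining 13U)
31U → rack 7 (remaining 17U)
6U → rack 3 (remaining 16U)
27U → rack 8 (remaining 21U)
8U → rack 3 (remaining 8U)
8 racks × 48U = 384U; used 281U; unused 103U.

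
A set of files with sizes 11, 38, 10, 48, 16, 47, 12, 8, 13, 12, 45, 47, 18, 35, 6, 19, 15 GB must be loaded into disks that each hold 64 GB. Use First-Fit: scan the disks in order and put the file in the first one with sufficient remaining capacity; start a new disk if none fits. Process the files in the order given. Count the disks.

7

Put 11 GB in disk 1; 53 GB remain.
Put 38 GB in disk 1; 15 GB remain.
Put 10 GB in disk 1; 5 GB remain.
Put 48 GB in disk 2; 16 GB remain.
Put 16 GB in disk 2; 0 GB remain.
Put 47 GB in disk 3; 17 GB remain.
Put 12 GB in disk 3; 5 GB remain.
Put 8 GB in disk 4; 56 GB remain.
Put 13 GB in disk 4; 43 GB remain.
Put 12 GB in disk 4; 31 GB remain.
Put 45 GB in disk 5; 19 GB remain.
Put 47 GB in disk 6; 17 GB remain.
Put 18 GB in disk 4; 13 GB remain.
Put 35 GB in disk 7; 29 GB remain.
Put 6 GB in disk 4; 7 GB remain.
Put 19 GB in disk 5; 0 GB remain.
Put 15 GB in disk 6; 2 GB remain.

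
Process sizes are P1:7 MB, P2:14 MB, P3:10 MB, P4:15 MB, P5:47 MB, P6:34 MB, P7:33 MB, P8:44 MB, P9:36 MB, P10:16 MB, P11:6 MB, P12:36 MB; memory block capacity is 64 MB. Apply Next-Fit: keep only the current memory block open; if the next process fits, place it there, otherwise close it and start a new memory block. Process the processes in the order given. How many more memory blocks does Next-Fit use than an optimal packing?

Next-Fit: [7,14,10,15] [47] [34] [33] [44] [36,16,6] [36] → 7 memory blocks.
6 processes exceed 32 MB (half the capacity), and no two of those can share a memory block, so at least 6 memory blocks are needed.
An optimal packing achieves that bound: [47,16] [44,15] [36,14,10] [36,7,6] [34] [33] → 6 memory blocks.
Excess: 7 − 6 = 1.

1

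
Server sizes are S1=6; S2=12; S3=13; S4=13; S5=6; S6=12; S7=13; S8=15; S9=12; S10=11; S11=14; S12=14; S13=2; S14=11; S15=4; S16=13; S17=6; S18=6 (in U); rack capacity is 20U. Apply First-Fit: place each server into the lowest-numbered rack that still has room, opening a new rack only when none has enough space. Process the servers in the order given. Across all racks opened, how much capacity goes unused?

57

S1 (6U) → rack 1 (remaining 14U)
S2 (12U) → rack 1 (remaining 2U)
S3 (13U) → rack 2 (remaining 7U)
S4 (13U) → rack 3 (remaining 7U)
S5 (6U) → rack 2 (remaining 1U)
S6 (12U) → rack 4 (remaining 8U)
S7 (13U) → rack 5 (remaining 7U)
S8 (15U) → rack 6 (remaining 5U)
S9 (12U) → rack 7 (remaining 8U)
S10 (11U) → rack 8 (remaining 9U)
S11 (14U) → rack 9 (remaining 6U)
S12 (14U) → rack 10 (remaining 6U)
S13 (2U) → rack 1 (remaining 0U)
S14 (11U) → rack 11 (remaining 9U)
S15 (4U) → rack 3 (remaining 3U)
S16 (13U) → rack 12 (remaining 7U)
S17 (6U) → rack 4 (remaining 2U)
S18 (6U) → rack 5 (remaining 1U)
12 racks × 20U = 240U; used 183U; unused 57U.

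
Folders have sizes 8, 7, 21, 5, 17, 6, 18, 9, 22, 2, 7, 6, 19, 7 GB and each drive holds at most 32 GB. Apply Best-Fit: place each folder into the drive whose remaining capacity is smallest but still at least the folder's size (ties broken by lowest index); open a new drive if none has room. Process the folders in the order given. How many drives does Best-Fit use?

5

8 GB → drive 1 (remaining 24 GB)
7 GB → drive 1 (remaining 17 GB)
21 GB → drive 2 (remaining 11 GB)
5 GB → drive 2 (remaining 6 GB)
17 GB → drive 1 (remaining 0 GB)
6 GB → drive 2 (remaining 0 GB)
18 GB → drive 3 (remaining 14 GB)
9 GB → drive 3 (remaining 5 GB)
22 GB → drive 4 (remaining 10 GB)
2 GB → drive 3 (remaining 3 GB)
7 GB → drive 4 (remaining 3 GB)
6 GB → drive 5 (remaining 26 GB)
19 GB → drive 5 (remaining 7 GB)
7 GB → drive 5 (remaining 0 GB)
Final drives: [8,7,17] [21,5,6] [18,9,2] [22,7] [6,19,7].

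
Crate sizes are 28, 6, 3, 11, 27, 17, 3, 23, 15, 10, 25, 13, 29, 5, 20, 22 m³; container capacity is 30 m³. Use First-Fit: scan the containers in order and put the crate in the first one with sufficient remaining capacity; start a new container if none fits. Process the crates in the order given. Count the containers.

Put 28 m³ in container 1; 2 m³ remain.
Put 6 m³ in container 2; 24 m³ remain.
Put 3 m³ in container 2; 21 m³ remain.
Put 11 m³ in container 2; 10 m³ remain.
Put 27 m³ in container 3; 3 m³ remain.
Put 17 m³ in container 4; 13 m³ remain.
Put 3 m³ in container 2; 7 m³ remain.
Put 23 m³ in container 5; 7 m³ remain.
Put 15 m³ in container 6; 15 m³ remain.
Put 10 m³ in container 4; 3 m³ remain.
Put 25 m³ in container 7; 5 m³ remain.
Put 13 m³ in container 6; 2 m³ remain.
Put 29 m³ in container 8; 1 m³ remain.
Put 5 m³ in container 2; 2 m³ remain.
Put 20 m³ in container 9; 10 m³ remain.
Put 22 m³ in container 10; 8 m³ remain.
Final containers: [28] [6,3,11,3,5] [27] [17,10] [23] [15,13] [25] [29] [20] [22].

10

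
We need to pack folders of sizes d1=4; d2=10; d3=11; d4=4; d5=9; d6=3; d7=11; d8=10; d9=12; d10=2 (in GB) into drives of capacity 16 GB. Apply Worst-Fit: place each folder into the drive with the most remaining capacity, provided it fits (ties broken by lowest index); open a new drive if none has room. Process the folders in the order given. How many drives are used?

6 drives

d1 (4 GB) → drive 1 (remaining 12 GB)
d2 (10 GB) → drive 1 (remaining 2 GB)
d3 (11 GB) → drive 2 (remaining 5 GB)
d4 (4 GB) → drive 2 (remaining 1 GB)
d5 (9 GB) → drive 3 (remaining 7 GB)
d6 (3 GB) → drive 3 (remaining 4 GB)
d7 (11 GB) → drive 4 (remaining 5 GB)
d8 (10 GB) → drive 5 (remaining 6 GB)
d9 (12 GB) → drive 6 (remaining 4 GB)
d10 (2 GB) → drive 5 (remaining 4 GB)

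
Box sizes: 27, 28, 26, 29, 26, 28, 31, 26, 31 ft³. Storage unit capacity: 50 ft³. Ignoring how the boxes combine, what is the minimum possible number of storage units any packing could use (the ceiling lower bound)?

6

Total size = 27 + 28 + 26 + 29 + 26 + 28 + 31 + 26 + 31 = 252 ft³.
⌈252 / 50⌉ = 6.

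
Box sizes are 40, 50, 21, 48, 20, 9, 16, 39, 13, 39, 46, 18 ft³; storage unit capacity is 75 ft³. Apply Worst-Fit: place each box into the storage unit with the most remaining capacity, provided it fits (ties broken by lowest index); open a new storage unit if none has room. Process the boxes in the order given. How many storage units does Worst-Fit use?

6 storage units

storage unit 1: place 40 ft³, 35 ft³ left
storage unit 2: place 50 ft³, 25 ft³ left
storage unit 1: place 21 ft³, 14 ft³ left
storage unit 3: place 48 ft³, 27 ft³ left
storage unit 3: place 20 ft³, 7 ft³ left
storage unit 2: place 9 ft³, 16 ft³ left
storage unit 2: place 16 ft³, 0 ft³ left
storage unit 4: place 39 ft³, 36 ft³ left
storage unit 4: place 13 ft³, 23 ft³ left
storage unit 5: place 39 ft³, 36 ft³ left
storage unit 6: place 46 ft³, 29 ft³ left
storage unit 5: place 18 ft³, 18 ft³ left
Final storage units: [40,21] [50,9,16] [48,20] [39,13] [39,18] [46].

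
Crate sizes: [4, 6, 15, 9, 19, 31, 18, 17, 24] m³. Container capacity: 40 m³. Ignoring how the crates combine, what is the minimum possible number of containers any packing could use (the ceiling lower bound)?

4

Total size = 4 + 6 + 15 + 9 + 19 + 31 + 18 + 17 + 24 = 143 m³.
⌈143 / 40⌉ = 4.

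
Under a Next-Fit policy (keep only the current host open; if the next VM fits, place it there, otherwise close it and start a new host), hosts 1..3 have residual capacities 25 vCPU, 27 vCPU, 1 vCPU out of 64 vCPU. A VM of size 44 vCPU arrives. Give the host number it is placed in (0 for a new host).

0

Next-Fit only looks at host 3, which has 1 vCPU free.
44 vCPU does not fit, so a new host is opened.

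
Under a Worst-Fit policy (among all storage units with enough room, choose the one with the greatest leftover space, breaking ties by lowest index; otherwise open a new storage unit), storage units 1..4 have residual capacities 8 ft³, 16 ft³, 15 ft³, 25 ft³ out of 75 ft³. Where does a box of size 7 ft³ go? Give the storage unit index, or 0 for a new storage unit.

4

Storage units with room: storage unit 1 (8 ft³), storage unit 2 (16 ft³), storage unit 3 (15 ft³), storage unit 4 (25 ft³).
Most room is storage unit 4 with 25 ft³ free.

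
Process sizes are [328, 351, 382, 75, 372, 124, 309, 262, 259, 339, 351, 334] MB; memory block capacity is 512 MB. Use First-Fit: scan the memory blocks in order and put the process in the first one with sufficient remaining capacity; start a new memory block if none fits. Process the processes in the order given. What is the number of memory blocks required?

10 memory blocks

Put 328 MB in memory block 1; 184 MB remain.
Put 351 MB in memory block 2; 161 MB remain.
Put 382 MB in memory block 3; 130 MB remain.
Put 75 MB in memory block 1; 109 MB remain.
Put 372 MB in memory block 4; 140 MB remain.
Put 124 MB in memory block 2; 37 MB remain.
Put 309 MB in memory block 5; 203 MB remain.
Put 262 MB in memory block 6; 250 MB remain.
Put 259 MB in memory block 7; 253 MB remain.
Put 339 MB in memory block 8; 173 MB remain.
Put 351 MB in memory block 9; 161 MB remain.
Put 334 MB in memory block 10; 178 MB remain.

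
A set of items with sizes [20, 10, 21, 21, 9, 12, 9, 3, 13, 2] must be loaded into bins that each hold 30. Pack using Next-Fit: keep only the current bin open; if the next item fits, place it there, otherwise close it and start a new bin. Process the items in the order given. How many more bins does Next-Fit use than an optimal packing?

Next-Fit: [20,10] [21] [21,9] [12,9,3] [13,2] → 5 bins.
Total size 120; any packing needs at least ⌈120/30⌉ = 4 bins.
An optimal packing achieves that bound: [21,9] [21,9] [20,10] [13,12,3,2] → 4 bins.
Excess: 5 − 4 = 1.

1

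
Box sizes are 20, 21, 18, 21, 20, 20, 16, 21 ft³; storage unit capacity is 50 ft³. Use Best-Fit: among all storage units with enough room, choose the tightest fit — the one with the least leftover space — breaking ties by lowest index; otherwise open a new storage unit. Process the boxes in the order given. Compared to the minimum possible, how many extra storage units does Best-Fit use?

0

Best-Fit: [20,21] [18,21] [20,20] [16,21] → 4 storage units.
Total size 157 ft³; any packing needs at least ⌈157/50⌉ = 4 storage units.
So 4 is already optimal.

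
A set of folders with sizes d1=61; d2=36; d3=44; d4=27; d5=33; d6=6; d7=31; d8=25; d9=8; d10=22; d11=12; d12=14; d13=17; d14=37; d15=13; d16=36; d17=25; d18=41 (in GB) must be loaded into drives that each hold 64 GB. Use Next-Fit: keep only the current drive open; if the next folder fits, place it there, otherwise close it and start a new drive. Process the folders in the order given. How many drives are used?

Put d1 (61 GB) in drive 1; 3 GB remain.
Put d2 (36 GB) in drive 2; 28 GB remain.
Put d3 (44 GB) in drive 3; 20 GB remain.
Put d4 (27 GB) in drive 4; 37 GB remain.
Put d5 (33 GB) in drive 4; 4 GB remain.
Put d6 (6 GB) in drive 5; 58 GB remain.
Put d7 (31 GB) in drive 5; 27 GB remain.
Put d8 (25 GB) in drive 5; 2 GB remain.
Put d9 (8 GB) in drive 6; 56 GB remain.
Put d10 (22 GB) in drive 6; 34 GB remain.
Put d11 (12 GB) in drive 6; 22 GB remain.
Put d12 (14 GB) in drive 6; 8 GB remain.
Put d13 (17 GB) in drive 7; 47 GB remain.
Put d14 (37 GB) in drive 7; 10 GB remain.
Put d15 (13 GB) in drive 8; 51 GB remain.
Put d16 (36 GB) in drive 8; 15 GB remain.
Put d17 (25 GB) in drive 9; 39 GB remain.
Put d18 (41 GB) in drive 10; 23 GB remain.
Final drives: [61] [36] [44] [27,33] [6,31,25] [8,22,12,14] [17,37] [13,36] [25] [41].

10 drives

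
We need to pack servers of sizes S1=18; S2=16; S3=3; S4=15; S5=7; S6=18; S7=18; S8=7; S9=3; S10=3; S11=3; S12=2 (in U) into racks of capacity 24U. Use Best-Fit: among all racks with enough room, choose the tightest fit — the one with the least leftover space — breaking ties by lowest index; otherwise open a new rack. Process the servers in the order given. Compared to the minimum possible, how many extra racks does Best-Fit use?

Best-Fit: [18,3,3] [16,7] [15,7,2] [18,3,3] [18] → 5 racks.
Total size 113U; any packing needs at least ⌈113/24⌉ = 5 racks.
So 5 is already optimal.

0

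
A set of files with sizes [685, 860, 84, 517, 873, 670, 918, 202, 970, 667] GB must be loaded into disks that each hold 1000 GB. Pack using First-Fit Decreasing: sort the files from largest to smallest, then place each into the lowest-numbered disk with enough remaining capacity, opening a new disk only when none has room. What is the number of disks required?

8

Sorted descending: 970, 918, 873, 860, 685, 670, 667, 517, 202, 84.
disk 1: place 970 GB, 30 GB left
disk 2: place 918 GB, 82 GB left
disk 3: place 873 GB, 127 GB left
disk 4: place 860 GB, 140 GB left
disk 5: place 685 GB, 315 GB left
disk 6: place 670 GB, 330 GB left
disk 7: place 667 GB, 333 GB left
disk 8: place 517 GB, 483 GB left
disk 5: place 202 GB, 113 GB left
disk 3: place 84 GB, 43 GB left
Final disks: [970] [918] [873,84] [860] [685,202] [670] [667] [517].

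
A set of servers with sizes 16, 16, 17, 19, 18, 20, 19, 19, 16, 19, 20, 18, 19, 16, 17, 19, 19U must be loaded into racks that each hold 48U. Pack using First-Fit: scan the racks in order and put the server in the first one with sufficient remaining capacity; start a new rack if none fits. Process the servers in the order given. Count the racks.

8 racks

Put 16U in rack 1; 32U remain.
Put 16U in rack 1; 16U remain.
Put 17U in rack 2; 31U remain.
Put 19U in rack 2; 12U remain.
Put 18U in rack 3; 30U remain.
Put 20U in rack 3; 10U remain.
Put 19U in rack 4; 29U remain.
Put 19U in rack 4; 10U remain.
Put 16U in rack 1; 0U remain.
Put 19U in rack 5; 29U remain.
Put 20U in rack 5; 9U remain.
Put 18U in rack 6; 30U remain.
Put 19U in rack 6; 11U remain.
Put 16U in rack 7; 32U remain.
Put 17U in rack 7; 15U remain.
Put 19U in rack 8; 29U remain.
Put 19U in rack 8; 10U remain.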